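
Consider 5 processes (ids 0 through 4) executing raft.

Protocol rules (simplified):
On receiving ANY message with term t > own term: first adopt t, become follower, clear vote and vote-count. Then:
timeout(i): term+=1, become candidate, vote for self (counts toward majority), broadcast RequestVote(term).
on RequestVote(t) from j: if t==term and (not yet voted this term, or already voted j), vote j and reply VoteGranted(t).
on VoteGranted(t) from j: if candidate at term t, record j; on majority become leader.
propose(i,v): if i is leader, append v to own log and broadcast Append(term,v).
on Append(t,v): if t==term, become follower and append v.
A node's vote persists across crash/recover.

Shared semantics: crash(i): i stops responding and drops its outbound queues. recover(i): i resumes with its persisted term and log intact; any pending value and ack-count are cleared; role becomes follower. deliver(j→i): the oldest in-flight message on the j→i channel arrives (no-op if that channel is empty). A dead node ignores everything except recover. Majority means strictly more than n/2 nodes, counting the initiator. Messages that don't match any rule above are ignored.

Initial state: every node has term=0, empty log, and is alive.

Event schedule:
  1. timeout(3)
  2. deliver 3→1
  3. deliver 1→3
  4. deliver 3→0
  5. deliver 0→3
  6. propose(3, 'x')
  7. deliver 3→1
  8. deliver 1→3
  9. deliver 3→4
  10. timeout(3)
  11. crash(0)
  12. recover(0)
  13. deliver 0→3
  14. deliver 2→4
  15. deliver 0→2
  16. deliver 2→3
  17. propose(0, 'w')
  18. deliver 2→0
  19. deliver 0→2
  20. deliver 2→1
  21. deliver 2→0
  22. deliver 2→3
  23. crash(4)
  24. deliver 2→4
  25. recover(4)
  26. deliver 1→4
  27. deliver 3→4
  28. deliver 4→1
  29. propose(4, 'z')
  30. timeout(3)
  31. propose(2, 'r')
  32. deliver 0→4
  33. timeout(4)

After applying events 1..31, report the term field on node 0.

e1 timeout(3): 3[cand,t=1,-]
e2 deliver 3→1: 1[foll,t=1,-]
e3 deliver 1→3: ·
e4 deliver 3→0: 0[foll,t=1,-]
e5 deliver 0→3: 3[lead,t=1,-]
e6 propose(3,'x'): 3[lead,t=1,x]
e7 deliver 3→1: 1[foll,t=1,x]
e8 deliver 1→3: ·
e9 deliver 3→4: 4[foll,t=1,-]
e10 timeout(3): 3[cand,t=2,x]
e11 crash(0): 0[✗foll,t=1,-]
e12 recover(0): 0[foll,t=1,-]
e13 deliver 0→3: ·
e14 deliver 2→4: ·
e15 deliver 0→2: ·
e16 deliver 2→3: ·
e17 propose(0,'w'): ·
e18 deliver 2→0: ·
e19 deliver 0→2: ·
e20 deliver 2→1: ·
e21 deliver 2→0: ·
e22 deliver 2→3: ·
e23 crash(4): 4[✗foll,t=1,-]
e24 deliver 2→4: ·
e25 recover(4): 4[foll,t=1,-]
e26 deliver 1→4: ·
e27 deliver 3→4: 4[foll,t=1,x]
e28 deliver 4→1: ·
e29 propose(4,'z'): ·
e30 timeout(3): 3[cand,t=3,x]
e31 propose(2,'r'): ·

1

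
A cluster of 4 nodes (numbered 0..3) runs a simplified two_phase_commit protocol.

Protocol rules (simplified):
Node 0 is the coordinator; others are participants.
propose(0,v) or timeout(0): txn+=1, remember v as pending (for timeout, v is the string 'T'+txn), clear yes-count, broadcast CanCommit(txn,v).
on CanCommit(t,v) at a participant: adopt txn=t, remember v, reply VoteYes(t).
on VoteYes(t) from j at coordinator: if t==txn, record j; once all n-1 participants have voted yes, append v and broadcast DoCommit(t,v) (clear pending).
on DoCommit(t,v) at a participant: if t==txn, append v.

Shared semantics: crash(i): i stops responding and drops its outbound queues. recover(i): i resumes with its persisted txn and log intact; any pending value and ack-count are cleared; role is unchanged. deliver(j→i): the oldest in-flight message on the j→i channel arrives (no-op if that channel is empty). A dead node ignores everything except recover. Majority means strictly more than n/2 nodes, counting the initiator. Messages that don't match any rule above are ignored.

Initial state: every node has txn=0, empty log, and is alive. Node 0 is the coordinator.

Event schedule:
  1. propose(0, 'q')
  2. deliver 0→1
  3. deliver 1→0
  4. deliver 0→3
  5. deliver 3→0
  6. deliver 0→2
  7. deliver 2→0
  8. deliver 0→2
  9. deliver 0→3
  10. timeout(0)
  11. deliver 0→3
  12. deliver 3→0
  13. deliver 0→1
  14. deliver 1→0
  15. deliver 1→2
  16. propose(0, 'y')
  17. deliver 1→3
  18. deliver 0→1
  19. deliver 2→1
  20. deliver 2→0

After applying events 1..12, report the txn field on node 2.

step 1 propose(0,'q'): 0={coor,t=1,log=-}
step 2 deliver 0→1: 1={part,t=1,log=-}
step 3 deliver 1→0: —
step 4 deliver 0→3: 3={part,t=1,log=-}
step 5 deliver 3→0: —
step 6 deliver 0→2: 2={part,t=1,log=-}
step 7 deliver 2→0: 0={coor,t=1,log=q}
step 8 deliver 0→2: 2={part,t=1,log=q}
step 9 deliver 0→3: 3={part,t=1,log=q}
step 10 timeout(0): 0={coor,t=2,log=q}
step 11 deliver 0→3: 3={part,t=2,log=q}
step 12 deliver 3→0: —

1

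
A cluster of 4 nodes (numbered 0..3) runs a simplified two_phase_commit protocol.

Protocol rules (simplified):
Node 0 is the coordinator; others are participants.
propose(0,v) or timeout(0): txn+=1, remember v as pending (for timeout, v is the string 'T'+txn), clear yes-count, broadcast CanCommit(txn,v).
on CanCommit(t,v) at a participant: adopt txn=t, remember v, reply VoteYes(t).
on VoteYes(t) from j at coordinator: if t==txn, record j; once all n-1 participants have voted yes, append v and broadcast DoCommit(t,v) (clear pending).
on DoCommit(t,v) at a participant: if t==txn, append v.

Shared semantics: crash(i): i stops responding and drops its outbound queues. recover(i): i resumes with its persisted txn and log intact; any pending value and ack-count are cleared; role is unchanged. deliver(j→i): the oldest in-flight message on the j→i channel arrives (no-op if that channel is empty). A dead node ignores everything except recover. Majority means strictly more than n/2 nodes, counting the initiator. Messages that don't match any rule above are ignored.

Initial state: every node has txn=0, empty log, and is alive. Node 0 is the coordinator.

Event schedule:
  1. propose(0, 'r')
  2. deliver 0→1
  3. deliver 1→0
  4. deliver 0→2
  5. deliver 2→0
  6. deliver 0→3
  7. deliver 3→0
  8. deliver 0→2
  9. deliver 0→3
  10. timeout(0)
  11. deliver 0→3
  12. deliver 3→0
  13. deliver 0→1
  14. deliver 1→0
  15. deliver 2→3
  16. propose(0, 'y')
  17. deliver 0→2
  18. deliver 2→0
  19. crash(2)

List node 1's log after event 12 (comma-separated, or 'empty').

[1] propose(0,'r') → N0(coor t1 [-])
[2] deliver 0→1 → N1(part t1 [-])
[3] deliver 1→0 → ∅
[4] deliver 0→2 → N2(part t1 [-])
[5] deliver 2→0 → ∅
[6] deliver 0→3 → N3(part t1 [-])
[7] deliver 3→0 → N0(coor t1 [r])
[8] deliver 0→2 → N2(part t1 [r])
[9] deliver 0→3 → N3(part t1 [r])
[10] timeout(0) → N0(coor t2 [r])
[11] deliver 0→3 → N3(part t2 [r])
[12] deliver 3→0 → ∅

empty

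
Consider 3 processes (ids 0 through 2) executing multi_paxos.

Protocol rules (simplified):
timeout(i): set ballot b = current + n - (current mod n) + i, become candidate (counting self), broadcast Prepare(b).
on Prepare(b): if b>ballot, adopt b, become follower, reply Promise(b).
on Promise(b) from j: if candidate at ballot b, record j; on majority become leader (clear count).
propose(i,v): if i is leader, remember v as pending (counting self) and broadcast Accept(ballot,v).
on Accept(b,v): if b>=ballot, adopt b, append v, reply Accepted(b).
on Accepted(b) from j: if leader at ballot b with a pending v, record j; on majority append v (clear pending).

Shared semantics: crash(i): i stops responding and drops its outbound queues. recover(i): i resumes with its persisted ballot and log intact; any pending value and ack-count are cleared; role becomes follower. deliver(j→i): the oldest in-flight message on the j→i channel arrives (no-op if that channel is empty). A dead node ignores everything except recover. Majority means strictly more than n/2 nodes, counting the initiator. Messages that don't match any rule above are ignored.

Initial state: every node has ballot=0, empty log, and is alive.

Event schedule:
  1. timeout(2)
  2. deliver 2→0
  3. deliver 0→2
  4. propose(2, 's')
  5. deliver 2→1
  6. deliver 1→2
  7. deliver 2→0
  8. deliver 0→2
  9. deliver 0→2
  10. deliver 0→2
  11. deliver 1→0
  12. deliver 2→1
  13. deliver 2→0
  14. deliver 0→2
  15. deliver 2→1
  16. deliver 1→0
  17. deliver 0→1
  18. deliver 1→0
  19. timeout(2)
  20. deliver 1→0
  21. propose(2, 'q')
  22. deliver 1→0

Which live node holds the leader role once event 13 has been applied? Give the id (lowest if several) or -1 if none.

2

1. timeout(2):  <2:cand b5 ->
2. deliver 2→0:  <0:foll b5 ->
3. deliver 0→2:  <2:lead b5 ->
4. propose(2,'s'):  nop
5. deliver 2→1:  <1:foll b5 ->
6. deliver 1→2:  nop
7. deliver 2→0:  <0:foll b5 s>
8. deliver 0→2:  <2:lead b5 s>
9. deliver 0→2:  nop
10. deliver 0→2:  nop
11. deliver 1→0:  nop
12. deliver 2→1:  <1:foll b5 s>
13. deliver 2→0:  nop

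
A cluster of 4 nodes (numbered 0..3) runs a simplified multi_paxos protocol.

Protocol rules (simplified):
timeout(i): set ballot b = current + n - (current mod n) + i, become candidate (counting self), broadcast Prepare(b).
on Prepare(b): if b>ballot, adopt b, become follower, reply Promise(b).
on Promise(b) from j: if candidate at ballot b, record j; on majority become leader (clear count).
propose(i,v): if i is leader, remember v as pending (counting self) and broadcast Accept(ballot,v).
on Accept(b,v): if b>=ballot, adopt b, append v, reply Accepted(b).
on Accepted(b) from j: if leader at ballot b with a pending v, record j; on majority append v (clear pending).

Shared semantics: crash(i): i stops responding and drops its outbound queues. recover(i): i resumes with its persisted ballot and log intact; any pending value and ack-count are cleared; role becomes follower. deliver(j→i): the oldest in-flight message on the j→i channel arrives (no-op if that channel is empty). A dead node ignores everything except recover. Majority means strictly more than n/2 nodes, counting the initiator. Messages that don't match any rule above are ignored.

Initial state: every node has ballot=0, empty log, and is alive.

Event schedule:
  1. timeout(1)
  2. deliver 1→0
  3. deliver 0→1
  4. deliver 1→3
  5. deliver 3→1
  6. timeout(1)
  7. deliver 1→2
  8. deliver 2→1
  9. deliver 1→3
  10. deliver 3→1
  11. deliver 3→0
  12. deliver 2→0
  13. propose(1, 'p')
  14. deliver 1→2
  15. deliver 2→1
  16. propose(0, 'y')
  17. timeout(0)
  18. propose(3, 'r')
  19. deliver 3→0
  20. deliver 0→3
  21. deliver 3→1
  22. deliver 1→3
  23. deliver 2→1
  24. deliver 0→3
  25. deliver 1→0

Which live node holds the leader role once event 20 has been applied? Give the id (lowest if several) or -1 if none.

e1 timeout(1): 1[cand,b=5,-]
e2 deliver 1→0: 0[foll,b=5,-]
e3 deliver 0→1: ·
e4 deliver 1→3: 3[foll,b=5,-]
e5 deliver 3→1: 1[lead,b=5,-]
e6 timeout(1): 1[cand,b=9,-]
e7 deliver 1→2: 2[foll,b=5,-]
e8 deliver 2→1: ·
e9 deliver 1→3: 3[foll,b=9,-]
e10 deliver 3→1: ·
e11 deliver 3→0: ·
e12 deliver 2→0: ·
e13 propose(1,'p'): ·
e14 deliver 1→2: 2[foll,b=9,-]
e15 deliver 2→1: 1[lead,b=9,-]
e16 propose(0,'y'): ·
e17 timeout(0): 0[cand,b=8,-]
e18 propose(3,'r'): ·
e19 deliver 3→0: ·
e20 deliver 0→3: ·

1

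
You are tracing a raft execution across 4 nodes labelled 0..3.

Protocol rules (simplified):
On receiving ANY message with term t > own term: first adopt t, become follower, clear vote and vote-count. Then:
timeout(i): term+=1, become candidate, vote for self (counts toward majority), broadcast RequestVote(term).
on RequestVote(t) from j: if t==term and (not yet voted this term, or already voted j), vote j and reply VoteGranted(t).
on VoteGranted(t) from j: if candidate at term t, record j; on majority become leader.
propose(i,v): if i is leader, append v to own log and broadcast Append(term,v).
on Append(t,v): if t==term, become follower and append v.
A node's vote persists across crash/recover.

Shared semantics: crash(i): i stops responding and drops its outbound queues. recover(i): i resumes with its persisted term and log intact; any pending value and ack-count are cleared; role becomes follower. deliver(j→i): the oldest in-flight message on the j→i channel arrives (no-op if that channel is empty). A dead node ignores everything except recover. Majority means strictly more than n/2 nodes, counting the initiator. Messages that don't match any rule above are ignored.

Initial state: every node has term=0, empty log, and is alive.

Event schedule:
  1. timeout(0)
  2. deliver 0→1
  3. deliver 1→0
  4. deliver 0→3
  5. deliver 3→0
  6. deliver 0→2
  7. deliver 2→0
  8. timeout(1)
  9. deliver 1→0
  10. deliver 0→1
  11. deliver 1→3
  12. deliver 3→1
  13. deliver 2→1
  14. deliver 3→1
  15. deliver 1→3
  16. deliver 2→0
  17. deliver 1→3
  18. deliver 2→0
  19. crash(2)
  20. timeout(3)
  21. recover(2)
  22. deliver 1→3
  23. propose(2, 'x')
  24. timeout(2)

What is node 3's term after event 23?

3

step 1 timeout(0): 0={cand,t=1,log=-}
step 2 deliver 0→1: 1={foll,t=1,log=-}
step 3 deliver 1→0: —
step 4 deliver 0→3: 3={foll,t=1,log=-}
step 5 deliver 3→0: 0={lead,t=1,log=-}
step 6 deliver 0→2: 2={foll,t=1,log=-}
step 7 deliver 2→0: —
step 8 timeout(1): 1={cand,t=2,log=-}
step 9 deliver 1→0: 0={foll,t=2,log=-}
step 10 deliver 0→1: —
step 11 deliver 1→3: 3={foll,t=2,log=-}
step 12 deliver 3→1: 1={lead,t=2,log=-}
step 13 deliver 2→1: —
step 14 deliver 3→1: —
step 15 deliver 1→3: —
step 16 deliver 2→0: —
step 17 deliver 1→3: —
step 18 deliver 2→0: —
step 19 crash(2): 2={✗foll,t=1,log=-}
step 20 timeout(3): 3={cand,t=3,log=-}
step 21 recover(2): 2={foll,t=1,log=-}
step 22 deliver 1→3: —
step 23 propose(2,'x'): —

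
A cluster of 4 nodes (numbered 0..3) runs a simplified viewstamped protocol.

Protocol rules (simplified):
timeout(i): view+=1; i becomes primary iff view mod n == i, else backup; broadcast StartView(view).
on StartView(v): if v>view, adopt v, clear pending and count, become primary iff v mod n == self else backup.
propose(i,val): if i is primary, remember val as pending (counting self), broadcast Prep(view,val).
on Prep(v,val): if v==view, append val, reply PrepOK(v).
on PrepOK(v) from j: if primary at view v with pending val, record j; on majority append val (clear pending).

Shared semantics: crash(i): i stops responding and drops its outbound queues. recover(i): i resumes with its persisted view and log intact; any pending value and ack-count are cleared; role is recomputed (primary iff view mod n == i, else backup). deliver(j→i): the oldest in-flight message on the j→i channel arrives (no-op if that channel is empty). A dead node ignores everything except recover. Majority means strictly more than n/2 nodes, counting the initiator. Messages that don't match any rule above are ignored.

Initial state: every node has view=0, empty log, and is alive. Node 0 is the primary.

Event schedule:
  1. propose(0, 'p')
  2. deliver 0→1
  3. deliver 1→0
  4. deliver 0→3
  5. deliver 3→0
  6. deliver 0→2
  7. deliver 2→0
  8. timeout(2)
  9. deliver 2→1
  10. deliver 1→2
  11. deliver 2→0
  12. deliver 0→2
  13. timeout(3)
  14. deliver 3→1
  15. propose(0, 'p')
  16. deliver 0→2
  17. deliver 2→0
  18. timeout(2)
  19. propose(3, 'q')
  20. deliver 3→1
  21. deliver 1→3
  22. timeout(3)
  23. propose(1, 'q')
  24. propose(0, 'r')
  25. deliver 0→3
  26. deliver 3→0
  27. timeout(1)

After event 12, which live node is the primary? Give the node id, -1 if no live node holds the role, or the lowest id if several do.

1

1. propose(0,'p'):  nop
2. deliver 0→1:  <1:back v0 p>
3. deliver 1→0:  nop
4. deliver 0→3:  <3:back v0 p>
5. deliver 3→0:  <0:prim v0 p>
6. deliver 0→2:  <2:back v0 p>
7. deliver 2→0:  nop
8. timeout(2):  <2:back v1 p>
9. deliver 2→1:  <1:prim v1 p>
10. deliver 1→2:  nop
11. deliver 2→0:  <0:back v1 p>
12. deliver 0→2:  nop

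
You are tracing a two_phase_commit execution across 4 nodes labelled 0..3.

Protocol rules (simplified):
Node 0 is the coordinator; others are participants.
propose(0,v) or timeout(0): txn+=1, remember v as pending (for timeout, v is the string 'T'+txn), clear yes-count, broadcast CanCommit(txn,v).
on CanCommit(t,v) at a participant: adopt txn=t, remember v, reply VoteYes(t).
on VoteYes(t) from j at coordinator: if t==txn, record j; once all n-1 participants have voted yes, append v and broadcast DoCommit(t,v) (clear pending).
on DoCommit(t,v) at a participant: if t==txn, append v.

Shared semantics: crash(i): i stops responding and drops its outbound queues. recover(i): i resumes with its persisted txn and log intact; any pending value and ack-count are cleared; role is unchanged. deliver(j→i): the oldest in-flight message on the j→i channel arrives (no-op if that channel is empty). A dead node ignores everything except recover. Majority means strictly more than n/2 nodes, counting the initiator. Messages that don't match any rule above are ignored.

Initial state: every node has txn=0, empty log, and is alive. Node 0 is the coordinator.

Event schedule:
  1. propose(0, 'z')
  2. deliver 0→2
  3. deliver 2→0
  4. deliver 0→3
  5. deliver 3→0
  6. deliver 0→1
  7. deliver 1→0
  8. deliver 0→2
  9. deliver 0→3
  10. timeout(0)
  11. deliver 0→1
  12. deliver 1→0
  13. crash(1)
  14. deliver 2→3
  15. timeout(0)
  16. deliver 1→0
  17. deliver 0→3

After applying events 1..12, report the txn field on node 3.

step 1 propose(0,'z'): 0={coor,t=1,log=-}
step 2 deliver 0→2: 2={part,t=1,log=-}
step 3 deliver 2→0: —
step 4 deliver 0→3: 3={part,t=1,log=-}
step 5 deliver 3→0: —
step 6 deliver 0→1: 1={part,t=1,log=-}
step 7 deliver 1→0: 0={coor,t=1,log=z}
step 8 deliver 0→2: 2={part,t=1,log=z}
step 9 deliver 0→3: 3={part,t=1,log=z}
step 10 timeout(0): 0={coor,t=2,log=z}
step 11 deliver 0→1: 1={part,t=1,log=z}
step 12 deliver 1→0: —

1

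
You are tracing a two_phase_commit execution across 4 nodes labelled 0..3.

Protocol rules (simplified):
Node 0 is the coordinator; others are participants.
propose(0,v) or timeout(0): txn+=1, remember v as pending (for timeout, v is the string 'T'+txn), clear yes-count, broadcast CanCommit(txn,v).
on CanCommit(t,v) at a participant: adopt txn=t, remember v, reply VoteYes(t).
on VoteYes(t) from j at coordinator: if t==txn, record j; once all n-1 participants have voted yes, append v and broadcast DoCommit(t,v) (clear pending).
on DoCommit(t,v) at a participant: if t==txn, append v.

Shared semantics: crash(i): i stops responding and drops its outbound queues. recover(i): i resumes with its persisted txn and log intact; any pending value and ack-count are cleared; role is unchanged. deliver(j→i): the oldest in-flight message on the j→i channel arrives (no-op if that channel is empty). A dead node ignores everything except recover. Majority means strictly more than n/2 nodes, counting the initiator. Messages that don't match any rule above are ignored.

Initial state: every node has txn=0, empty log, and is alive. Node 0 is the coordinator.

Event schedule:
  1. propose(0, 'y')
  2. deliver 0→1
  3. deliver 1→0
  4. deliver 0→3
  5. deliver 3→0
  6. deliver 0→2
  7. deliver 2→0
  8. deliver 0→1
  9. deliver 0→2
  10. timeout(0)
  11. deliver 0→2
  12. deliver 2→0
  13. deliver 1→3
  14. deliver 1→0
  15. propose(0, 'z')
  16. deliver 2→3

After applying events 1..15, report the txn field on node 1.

1

e1 propose(0,'y'): 0[coor,t=1,-]
e2 deliver 0→1: 1[part,t=1,-]
e3 deliver 1→0: ·
e4 deliver 0→3: 3[part,t=1,-]
e5 deliver 3→0: ·
e6 deliver 0→2: 2[part,t=1,-]
e7 deliver 2→0: 0[coor,t=1,y]
e8 deliver 0→1: 1[part,t=1,y]
e9 deliver 0→2: 2[part,t=1,y]
e10 timeout(0): 0[coor,t=2,y]
e11 deliver 0→2: 2[part,t=2,y]
e12 deliver 2→0: ·
e13 deliver 1→3: ·
e14 deliver 1→0: ·
e15 propose(0,'z'): 0[coor,t=3,y]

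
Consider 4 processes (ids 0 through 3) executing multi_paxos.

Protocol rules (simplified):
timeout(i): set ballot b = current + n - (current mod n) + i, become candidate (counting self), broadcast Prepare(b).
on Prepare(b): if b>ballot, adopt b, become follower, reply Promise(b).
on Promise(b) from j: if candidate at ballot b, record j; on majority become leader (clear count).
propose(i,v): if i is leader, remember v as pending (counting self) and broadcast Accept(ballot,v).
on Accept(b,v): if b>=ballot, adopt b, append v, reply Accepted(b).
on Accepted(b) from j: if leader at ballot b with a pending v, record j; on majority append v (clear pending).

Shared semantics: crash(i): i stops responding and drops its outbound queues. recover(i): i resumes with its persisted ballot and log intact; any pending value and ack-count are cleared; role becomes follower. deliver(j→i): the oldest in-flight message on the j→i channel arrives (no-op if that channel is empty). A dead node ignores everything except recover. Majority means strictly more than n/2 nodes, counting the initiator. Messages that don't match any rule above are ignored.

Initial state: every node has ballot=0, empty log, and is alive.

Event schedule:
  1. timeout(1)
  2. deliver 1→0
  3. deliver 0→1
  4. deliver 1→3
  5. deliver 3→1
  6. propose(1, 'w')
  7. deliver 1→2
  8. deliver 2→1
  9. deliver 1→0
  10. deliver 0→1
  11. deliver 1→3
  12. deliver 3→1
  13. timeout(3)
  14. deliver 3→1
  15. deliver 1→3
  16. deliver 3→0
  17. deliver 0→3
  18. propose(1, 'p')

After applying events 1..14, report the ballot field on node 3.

e1 timeout(1): 1[cand,b=5,-]
e2 deliver 1→0: 0[foll,b=5,-]
e3 deliver 0→1: ·
e4 deliver 1→3: 3[foll,b=5,-]
e5 deliver 3→1: 1[lead,b=5,-]
e6 propose(1,'w'): ·
e7 deliver 1→2: 2[foll,b=5,-]
e8 deliver 2→1: ·
e9 deliver 1→0: 0[foll,b=5,w]
e10 deliver 0→1: ·
e11 deliver 1→3: 3[foll,b=5,w]
e12 deliver 3→1: 1[lead,b=5,w]
e13 timeout(3): 3[cand,b=11,w]
e14 deliver 3→1: 1[foll,b=11,w]

11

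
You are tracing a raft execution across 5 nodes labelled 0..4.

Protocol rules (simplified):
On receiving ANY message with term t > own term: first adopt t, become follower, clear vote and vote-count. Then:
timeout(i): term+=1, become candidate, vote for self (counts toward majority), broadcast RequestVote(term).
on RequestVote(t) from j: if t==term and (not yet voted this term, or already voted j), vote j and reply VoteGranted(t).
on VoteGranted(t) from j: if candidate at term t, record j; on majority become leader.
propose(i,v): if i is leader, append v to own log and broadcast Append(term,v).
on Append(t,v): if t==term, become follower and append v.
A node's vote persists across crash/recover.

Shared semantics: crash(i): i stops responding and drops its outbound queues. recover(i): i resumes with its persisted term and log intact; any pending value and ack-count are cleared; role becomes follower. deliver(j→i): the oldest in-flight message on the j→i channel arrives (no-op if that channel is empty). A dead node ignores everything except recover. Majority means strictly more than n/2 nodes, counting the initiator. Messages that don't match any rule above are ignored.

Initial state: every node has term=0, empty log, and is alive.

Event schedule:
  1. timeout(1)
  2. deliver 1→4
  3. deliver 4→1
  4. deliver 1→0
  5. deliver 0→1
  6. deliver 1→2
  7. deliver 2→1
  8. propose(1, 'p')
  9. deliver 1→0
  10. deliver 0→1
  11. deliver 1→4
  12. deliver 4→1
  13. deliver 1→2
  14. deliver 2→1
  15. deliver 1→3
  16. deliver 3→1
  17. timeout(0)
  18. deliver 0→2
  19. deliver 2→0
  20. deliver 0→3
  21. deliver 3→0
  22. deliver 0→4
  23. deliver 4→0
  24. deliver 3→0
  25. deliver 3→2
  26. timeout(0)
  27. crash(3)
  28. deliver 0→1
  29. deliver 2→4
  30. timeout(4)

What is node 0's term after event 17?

2

1. timeout(1):  <1:cand t1 ->
2. deliver 1→4:  <4:foll t1 ->
3. deliver 4→1:  nop
4. deliver 1→0:  <0:foll t1 ->
5. deliver 0→1:  <1:lead t1 ->
6. deliver 1→2:  <2:foll t1 ->
7. deliver 2→1:  nop
8. propose(1,'p'):  <1:lead t1 p>
9. deliver 1→0:  <0:foll t1 p>
10. deliver 0→1:  nop
11. deliver 1→4:  <4:foll t1 p>
12. deliver 4→1:  nop
13. deliver 1→2:  <2:foll t1 p>
14. deliver 2→1:  nop
15. deliver 1→3:  <3:foll t1 ->
16. deliver 3→1:  nop
17. timeout(0):  <0:cand t2 p>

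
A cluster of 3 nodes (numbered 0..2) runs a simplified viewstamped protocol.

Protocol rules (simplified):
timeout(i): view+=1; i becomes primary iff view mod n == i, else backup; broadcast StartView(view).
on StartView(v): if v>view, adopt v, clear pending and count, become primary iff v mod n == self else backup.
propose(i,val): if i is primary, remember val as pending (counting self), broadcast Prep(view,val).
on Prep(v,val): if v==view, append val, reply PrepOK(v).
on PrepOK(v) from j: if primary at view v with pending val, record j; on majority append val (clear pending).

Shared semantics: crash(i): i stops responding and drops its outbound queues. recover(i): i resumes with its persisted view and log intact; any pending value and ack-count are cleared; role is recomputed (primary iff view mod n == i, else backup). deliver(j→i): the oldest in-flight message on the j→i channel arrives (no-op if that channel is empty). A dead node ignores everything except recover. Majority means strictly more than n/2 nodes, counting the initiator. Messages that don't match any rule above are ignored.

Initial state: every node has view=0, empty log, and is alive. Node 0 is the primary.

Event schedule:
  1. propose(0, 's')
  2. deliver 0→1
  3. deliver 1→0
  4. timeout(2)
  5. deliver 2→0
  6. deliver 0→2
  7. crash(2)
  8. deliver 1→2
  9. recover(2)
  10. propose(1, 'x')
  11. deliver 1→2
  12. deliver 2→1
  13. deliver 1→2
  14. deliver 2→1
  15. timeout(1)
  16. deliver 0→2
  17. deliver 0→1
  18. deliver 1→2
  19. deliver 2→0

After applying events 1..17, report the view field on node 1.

1

[1] propose(0,'s') → ∅
[2] deliver 0→1 → N1(back v0 [s])
[3] deliver 1→0 → N0(prim v0 [s])
[4] timeout(2) → N2(back v1 [-])
[5] deliver 2→0 → N0(back v1 [s])
[6] deliver 0→2 → ∅
[7] crash(2) → N2(✗back v1 [-])
[8] deliver 1→2 → ∅
[9] recover(2) → N2(back v1 [-])
[10] propose(1,'x') → ∅
[11] deliver 1→2 → ∅
[12] deliver 2→1 → ∅
[13] deliver 1→2 → ∅
[14] deliver 2→1 → ∅
[15] timeout(1) → N1(prim v1 [s])
[16] deliver 0→2 → ∅
[17] deliver 0→1 → ∅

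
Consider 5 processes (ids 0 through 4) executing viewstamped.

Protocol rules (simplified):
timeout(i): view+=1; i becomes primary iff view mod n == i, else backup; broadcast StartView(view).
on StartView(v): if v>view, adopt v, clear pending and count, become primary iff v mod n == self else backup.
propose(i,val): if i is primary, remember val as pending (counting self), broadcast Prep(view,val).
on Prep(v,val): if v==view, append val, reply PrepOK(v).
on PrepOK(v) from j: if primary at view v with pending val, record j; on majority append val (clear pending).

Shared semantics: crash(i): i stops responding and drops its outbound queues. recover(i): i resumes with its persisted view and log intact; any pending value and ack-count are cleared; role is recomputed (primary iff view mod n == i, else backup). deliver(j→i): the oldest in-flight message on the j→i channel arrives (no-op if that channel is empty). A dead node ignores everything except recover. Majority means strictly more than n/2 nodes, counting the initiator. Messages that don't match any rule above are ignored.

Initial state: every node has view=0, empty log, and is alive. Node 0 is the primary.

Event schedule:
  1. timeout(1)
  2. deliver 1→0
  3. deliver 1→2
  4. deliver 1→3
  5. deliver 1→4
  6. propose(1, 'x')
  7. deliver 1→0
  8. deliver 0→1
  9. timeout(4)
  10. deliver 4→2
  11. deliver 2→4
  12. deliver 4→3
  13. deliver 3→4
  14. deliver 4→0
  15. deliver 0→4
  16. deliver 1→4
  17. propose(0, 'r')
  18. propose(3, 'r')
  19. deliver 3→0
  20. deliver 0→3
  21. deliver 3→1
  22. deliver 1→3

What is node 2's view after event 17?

1. timeout(1):  <1:prim v1 ->
2. deliver 1→0:  <0:back v1 ->
3. deliver 1→2:  <2:back v1 ->
4. deliver 1→3:  <3:back v1 ->
5. deliver 1→4:  <4:back v1 ->
6. propose(1,'x'):  nop
7. deliver 1→0:  <0:back v1 x>
8. deliver 0→1:  nop
9. timeout(4):  <4:back v2 ->
10. deliver 4→2:  <2:prim v2 ->
11. deliver 2→4:  nop
12. deliver 4→3:  <3:back v2 ->
13. deliver 3→4:  nop
14. deliver 4→0:  <0:back v2 x>
15. deliver 0→4:  nop
16. deliver 1→4:  nop
17. propose(0,'r'):  nop

2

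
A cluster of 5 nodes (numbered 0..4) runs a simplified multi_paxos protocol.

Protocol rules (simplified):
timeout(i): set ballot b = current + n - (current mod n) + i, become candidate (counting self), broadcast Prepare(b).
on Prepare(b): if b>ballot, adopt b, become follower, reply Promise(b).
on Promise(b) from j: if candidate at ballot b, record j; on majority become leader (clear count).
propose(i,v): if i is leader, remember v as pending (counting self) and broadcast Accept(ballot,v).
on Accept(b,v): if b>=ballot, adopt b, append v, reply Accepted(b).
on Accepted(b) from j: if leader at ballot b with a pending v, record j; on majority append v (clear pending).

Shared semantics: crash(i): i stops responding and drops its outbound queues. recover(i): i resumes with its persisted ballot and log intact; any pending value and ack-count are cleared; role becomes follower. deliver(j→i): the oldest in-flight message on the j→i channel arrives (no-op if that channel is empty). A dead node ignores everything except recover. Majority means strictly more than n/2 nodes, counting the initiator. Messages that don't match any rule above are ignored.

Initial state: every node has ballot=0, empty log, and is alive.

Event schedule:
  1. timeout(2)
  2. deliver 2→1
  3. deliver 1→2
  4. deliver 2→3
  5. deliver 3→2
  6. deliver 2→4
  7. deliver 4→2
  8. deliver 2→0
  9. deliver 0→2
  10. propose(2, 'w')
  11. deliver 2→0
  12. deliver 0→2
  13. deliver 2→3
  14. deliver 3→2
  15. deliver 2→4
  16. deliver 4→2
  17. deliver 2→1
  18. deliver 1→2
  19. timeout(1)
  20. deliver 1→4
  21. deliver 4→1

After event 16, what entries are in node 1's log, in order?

empty

after 1 — timeout(2): n2:cand/b7/[-]
after 2 — deliver 2→1: n1:foll/b7/[-]
after 3 — deliver 1→2: ·
after 4 — deliver 2→3: n3:foll/b7/[-]
after 5 — deliver 3→2: n2:lead/b7/[-]
after 6 — deliver 2→4: n4:foll/b7/[-]
after 7 — deliver 4→2: ·
after 8 — deliver 2→0: n0:foll/b7/[-]
after 9 — deliver 0→2: ·
after 10 — propose(2,'w'): ·
after 11 — deliver 2→0: n0:foll/b7/[w]
after 12 — deliver 0→2: ·
after 13 — deliver 2→3: n3:foll/b7/[w]
after 14 — deliver 3→2: n2:lead/b7/[w]
after 15 — deliver 2→4: n4:foll/b7/[w]
after 16 — deliver 4→2: ·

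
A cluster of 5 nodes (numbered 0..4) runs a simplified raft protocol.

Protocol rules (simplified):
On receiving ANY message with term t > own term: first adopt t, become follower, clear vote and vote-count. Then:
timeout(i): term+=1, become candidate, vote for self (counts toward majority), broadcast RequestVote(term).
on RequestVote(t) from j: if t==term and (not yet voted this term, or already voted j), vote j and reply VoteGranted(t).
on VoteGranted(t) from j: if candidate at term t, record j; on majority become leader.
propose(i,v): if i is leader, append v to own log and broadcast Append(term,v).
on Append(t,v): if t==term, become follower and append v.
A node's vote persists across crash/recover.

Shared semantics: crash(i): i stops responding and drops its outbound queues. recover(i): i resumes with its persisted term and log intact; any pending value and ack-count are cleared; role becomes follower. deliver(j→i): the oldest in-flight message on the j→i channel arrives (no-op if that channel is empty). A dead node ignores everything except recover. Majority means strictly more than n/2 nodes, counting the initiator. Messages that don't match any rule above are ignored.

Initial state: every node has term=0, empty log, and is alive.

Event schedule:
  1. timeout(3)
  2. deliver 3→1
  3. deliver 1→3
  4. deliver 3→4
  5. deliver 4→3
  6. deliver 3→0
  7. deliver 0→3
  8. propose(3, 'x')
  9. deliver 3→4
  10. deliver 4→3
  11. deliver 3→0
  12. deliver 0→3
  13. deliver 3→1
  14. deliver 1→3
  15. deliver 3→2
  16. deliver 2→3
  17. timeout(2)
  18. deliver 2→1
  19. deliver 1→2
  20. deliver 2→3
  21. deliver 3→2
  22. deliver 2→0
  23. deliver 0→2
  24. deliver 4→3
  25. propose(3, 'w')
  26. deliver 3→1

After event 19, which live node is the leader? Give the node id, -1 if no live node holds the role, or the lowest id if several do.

3

after 1 — timeout(3): n3:cand/t1/[-]
after 2 — deliver 3→1: n1:foll/t1/[-]
after 3 — deliver 1→3: ·
after 4 — deliver 3→4: n4:foll/t1/[-]
after 5 — deliver 4→3: n3:lead/t1/[-]
after 6 — deliver 3→0: n0:foll/t1/[-]
after 7 — deliver 0→3: ·
after 8 — propose(3,'x'): n3:lead/t1/[x]
after 9 — deliver 3→4: n4:foll/t1/[x]
after 10 — deliver 4→3: ·
after 11 — deliver 3→0: n0:foll/t1/[x]
after 12 — deliver 0→3: ·
after 13 — deliver 3→1: n1:foll/t1/[x]
after 14 — deliver 1→3: ·
after 15 — deliver 3→2: n2:foll/t1/[-]
after 16 — deliver 2→3: ·
after 17 — timeout(2): n2:cand/t2/[-]
after 18 — deliver 2→1: n1:foll/t2/[x]
after 19 — deliver 1→2: ·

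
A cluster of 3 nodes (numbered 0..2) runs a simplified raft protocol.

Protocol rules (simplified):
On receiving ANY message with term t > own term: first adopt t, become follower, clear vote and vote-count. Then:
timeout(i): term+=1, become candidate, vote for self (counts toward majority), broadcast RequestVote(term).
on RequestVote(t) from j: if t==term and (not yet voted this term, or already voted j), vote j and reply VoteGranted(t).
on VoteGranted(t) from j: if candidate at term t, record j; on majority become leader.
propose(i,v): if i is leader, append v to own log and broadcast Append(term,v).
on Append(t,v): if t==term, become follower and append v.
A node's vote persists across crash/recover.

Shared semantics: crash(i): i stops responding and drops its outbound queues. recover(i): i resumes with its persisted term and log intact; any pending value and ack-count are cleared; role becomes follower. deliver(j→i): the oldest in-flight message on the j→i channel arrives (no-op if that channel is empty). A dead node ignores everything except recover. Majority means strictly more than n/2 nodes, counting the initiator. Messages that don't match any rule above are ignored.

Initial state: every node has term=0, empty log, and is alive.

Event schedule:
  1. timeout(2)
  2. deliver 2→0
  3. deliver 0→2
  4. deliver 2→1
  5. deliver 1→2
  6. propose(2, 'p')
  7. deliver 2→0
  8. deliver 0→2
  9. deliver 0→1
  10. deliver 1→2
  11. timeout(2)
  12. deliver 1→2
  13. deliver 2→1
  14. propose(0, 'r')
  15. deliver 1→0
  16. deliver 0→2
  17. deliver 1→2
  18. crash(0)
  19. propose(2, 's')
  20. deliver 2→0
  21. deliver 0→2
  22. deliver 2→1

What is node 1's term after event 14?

e1 timeout(2): 2[cand,t=1,-]
e2 deliver 2→0: 0[foll,t=1,-]
e3 deliver 0→2: 2[lead,t=1,-]
e4 deliver 2→1: 1[foll,t=1,-]
e5 deliver 1→2: ·
e6 propose(2,'p'): 2[lead,t=1,p]
e7 deliver 2→0: 0[foll,t=1,p]
e8 deliver 0→2: ·
e9 deliver 0→1: ·
e10 deliver 1→2: ·
e11 timeout(2): 2[cand,t=2,p]
e12 deliver 1→2: ·
e13 deliver 2→1: 1[foll,t=1,p]
e14 propose(0,'r'): ·

1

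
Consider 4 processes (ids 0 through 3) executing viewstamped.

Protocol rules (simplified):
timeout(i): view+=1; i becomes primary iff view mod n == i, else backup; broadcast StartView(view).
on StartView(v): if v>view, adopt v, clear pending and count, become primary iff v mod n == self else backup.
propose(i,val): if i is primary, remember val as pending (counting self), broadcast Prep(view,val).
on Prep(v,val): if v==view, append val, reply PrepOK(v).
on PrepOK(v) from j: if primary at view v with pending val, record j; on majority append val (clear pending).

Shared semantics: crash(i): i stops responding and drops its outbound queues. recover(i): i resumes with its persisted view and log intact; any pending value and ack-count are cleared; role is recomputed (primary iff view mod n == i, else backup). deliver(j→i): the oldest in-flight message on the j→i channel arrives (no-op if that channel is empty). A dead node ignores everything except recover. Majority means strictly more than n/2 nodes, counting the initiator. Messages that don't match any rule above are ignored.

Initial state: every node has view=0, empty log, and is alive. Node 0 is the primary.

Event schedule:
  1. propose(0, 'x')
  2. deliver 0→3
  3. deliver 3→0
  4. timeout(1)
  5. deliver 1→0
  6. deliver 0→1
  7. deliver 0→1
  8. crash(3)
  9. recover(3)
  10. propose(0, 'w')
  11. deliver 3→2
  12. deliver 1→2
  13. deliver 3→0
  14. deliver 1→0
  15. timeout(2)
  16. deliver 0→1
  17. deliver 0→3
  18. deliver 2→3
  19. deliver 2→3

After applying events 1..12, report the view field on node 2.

1

e1 propose(0,'x'): ·
e2 deliver 0→3: 3[back,v=0,x]
e3 deliver 3→0: ·
e4 timeout(1): 1[prim,v=1,-]
e5 deliver 1→0: 0[back,v=1,-]
e6 deliver 0→1: ·
e7 deliver 0→1: ·
e8 crash(3): 3[✗back,v=0,x]
e9 recover(3): 3[back,v=0,x]
e10 propose(0,'w'): ·
e11 deliver 3→2: ·
e12 deliver 1→2: 2[back,v=1,-]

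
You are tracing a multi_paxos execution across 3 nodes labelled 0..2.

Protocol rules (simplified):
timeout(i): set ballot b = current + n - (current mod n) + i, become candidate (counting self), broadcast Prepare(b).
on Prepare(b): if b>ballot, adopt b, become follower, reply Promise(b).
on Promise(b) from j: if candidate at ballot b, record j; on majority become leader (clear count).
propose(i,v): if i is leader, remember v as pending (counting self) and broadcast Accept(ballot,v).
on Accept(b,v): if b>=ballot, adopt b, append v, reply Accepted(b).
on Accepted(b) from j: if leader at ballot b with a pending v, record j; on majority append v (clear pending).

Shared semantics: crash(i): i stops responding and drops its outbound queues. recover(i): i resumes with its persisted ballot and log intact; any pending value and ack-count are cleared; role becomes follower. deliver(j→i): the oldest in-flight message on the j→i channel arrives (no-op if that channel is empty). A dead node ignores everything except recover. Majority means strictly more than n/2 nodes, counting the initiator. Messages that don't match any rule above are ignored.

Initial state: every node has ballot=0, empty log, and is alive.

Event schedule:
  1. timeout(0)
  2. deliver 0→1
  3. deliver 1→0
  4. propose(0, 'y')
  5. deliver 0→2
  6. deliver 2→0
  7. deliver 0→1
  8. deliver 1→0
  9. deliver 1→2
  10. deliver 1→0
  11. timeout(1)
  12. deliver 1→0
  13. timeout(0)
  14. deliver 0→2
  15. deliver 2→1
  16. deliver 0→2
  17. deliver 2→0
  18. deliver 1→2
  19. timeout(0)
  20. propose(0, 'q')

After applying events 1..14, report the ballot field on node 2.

after 1 — timeout(0): n0:cand/b3/[-]
after 2 — deliver 0→1: n1:foll/b3/[-]
after 3 — deliver 1→0: n0:lead/b3/[-]
after 4 — propose(0,'y'): ·
after 5 — deliver 0→2: n2:foll/b3/[-]
after 6 — deliver 2→0: ·
after 7 — deliver 0→1: n1:foll/b3/[y]
after 8 — deliver 1→0: n0:lead/b3/[y]
after 9 — deliver 1→2: ·
after 10 — deliver 1→0: ·
after 11 — timeout(1): n1:cand/b7/[y]
after 12 — deliver 1→0: n0:foll/b7/[y]
after 13 — timeout(0): n0:cand/b9/[y]
after 14 — deliver 0→2: n2:foll/b3/[y]

3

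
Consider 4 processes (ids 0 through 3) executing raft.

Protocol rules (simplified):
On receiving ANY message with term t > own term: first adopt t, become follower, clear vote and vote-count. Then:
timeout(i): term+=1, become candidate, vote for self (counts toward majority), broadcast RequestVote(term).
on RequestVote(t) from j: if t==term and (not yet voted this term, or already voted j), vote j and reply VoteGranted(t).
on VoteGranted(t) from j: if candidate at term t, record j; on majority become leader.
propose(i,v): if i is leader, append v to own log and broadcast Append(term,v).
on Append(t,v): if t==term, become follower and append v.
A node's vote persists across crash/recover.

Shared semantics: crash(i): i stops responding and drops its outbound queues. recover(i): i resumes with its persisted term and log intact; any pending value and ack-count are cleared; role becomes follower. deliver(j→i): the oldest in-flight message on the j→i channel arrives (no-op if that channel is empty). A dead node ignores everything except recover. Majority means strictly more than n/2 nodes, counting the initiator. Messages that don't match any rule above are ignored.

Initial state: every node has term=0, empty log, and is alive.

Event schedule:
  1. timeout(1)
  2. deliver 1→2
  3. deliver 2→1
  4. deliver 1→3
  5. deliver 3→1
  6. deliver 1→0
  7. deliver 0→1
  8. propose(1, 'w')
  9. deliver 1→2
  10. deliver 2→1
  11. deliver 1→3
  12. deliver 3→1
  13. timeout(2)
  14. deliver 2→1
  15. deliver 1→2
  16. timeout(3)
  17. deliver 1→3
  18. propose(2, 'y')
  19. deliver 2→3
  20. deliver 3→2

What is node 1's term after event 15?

2

[1] timeout(1) → N1(cand t1 [-])
[2] deliver 1→2 → N2(foll t1 [-])
[3] deliver 2→1 → ∅
[4] deliver 1→3 → N3(foll t1 [-])
[5] deliver 3→1 → N1(lead t1 [-])
[6] deliver 1→0 → N0(foll t1 [-])
[7] deliver 0→1 → ∅
[8] propose(1,'w') → N1(lead t1 [w])
[9] deliver 1→2 → N2(foll t1 [w])
[10] deliver 2→1 → ∅
[11] deliver 1→3 → N3(foll t1 [w])
[12] deliver 3→1 → ∅
[13] timeout(2) → N2(cand t2 [w])
[14] deliver 2→1 → N1(foll t2 [w])
[15] deliver 1→2 → ∅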